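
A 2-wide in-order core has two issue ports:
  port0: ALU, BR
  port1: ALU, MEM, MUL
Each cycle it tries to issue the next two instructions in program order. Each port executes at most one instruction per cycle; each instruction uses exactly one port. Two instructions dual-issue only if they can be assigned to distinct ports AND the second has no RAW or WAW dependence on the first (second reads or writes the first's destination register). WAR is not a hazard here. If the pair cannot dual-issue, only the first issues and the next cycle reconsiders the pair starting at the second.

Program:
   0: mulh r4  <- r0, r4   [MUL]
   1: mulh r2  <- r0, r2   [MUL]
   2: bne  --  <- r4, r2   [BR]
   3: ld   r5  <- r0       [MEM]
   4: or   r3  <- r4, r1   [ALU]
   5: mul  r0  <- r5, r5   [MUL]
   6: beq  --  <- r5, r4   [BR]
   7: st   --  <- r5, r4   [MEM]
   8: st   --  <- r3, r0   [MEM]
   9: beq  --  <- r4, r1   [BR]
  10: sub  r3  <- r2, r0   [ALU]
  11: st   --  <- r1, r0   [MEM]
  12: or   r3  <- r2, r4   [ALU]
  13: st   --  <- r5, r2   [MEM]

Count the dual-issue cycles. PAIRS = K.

PAIRS = 6

0. mulh @i0  | no-port MUL/MUL
1. mulh @i1  | RAW r2
2. bne;ld @i2&i3  | 2-wide
3. or;mul @i4&i5  | 2-wide
4. beq;st @i6&i7  | 2-wide
5. st;beq @i8&i9  | 2-wide
6. sub;st @i10&i11  | 2-wide
7. or;st @i12&i13  | 2-wide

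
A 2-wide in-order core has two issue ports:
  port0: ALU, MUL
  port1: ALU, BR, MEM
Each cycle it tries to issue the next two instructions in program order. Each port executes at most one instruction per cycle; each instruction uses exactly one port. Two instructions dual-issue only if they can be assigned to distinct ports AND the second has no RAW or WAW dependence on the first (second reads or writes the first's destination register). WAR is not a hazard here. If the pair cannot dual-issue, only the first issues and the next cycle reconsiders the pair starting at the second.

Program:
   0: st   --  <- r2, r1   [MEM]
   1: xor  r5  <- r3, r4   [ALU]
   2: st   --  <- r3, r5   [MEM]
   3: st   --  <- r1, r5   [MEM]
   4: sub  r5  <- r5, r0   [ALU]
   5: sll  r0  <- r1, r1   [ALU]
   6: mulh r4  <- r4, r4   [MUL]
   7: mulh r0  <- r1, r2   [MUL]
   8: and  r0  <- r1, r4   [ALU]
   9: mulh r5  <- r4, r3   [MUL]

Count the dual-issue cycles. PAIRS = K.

c0: i0+i1 st;xor  2-wide
c1: i2 st  no-port MEM/MEM
c2: i3+i4 st;sub  2-wide
c3: i5+i6 sll;mulh  2-wide
c4: i7 mulh  WAW r0
c5: i8+i9 and;mulh  2-wide

PAIRS = 4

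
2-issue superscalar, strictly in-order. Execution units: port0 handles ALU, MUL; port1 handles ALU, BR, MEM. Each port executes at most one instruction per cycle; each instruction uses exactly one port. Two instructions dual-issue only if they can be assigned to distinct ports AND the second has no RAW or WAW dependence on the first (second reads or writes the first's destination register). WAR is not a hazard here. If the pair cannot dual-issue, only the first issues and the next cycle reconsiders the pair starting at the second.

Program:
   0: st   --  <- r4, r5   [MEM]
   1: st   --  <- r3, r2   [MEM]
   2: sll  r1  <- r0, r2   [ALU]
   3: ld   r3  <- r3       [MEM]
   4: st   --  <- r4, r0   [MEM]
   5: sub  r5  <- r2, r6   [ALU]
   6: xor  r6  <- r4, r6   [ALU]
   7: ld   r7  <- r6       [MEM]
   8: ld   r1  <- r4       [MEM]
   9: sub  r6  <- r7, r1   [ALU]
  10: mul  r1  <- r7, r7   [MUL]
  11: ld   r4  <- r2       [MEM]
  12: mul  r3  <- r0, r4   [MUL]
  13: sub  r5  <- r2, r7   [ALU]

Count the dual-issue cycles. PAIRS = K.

0. st @i0  | no-port MEM/MEM
1. st/sll @i1/i2  | dual
2. ld @i3  | no-port MEM/MEM
3. st/sub @i4/i5  | dual
4. xor @i6  | RAW r6
5. ld @i7  | no-port MEM/MEM
6. ld @i8  | RAW r1
7. sub/mul @i9/i10  | dual
8. ld @i11  | RAW r4
9. mul/sub @i12/i13  | dual

PAIRS = 4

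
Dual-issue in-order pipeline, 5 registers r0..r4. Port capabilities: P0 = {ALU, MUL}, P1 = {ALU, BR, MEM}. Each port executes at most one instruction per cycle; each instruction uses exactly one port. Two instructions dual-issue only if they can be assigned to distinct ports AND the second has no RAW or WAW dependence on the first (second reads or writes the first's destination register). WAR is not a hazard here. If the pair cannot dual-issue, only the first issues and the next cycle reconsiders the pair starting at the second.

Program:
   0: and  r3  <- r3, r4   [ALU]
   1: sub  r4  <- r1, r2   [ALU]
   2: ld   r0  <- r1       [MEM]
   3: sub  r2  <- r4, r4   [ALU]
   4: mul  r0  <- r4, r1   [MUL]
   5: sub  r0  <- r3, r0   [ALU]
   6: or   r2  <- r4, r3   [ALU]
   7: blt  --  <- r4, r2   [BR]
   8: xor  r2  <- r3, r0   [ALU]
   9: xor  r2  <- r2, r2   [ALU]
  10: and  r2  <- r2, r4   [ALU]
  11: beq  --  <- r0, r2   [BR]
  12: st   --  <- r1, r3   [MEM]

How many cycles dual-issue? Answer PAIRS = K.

PAIRS = 4

t=0 i0&i1:and/sub ; dual
t=1 i2&i3:ld/sub ; dual
t=2 i4:mul ; RAW+WAW r0
t=3 i5&i6:sub/or ; dual
t=4 i7&i8:blt/xor ; dual
t=5 i9:xor ; RAW+WAW r2
t=6 i10:and ; RAW r2
t=7 i11:beq ; no-port BR/MEM
t=8 i12:st ; tail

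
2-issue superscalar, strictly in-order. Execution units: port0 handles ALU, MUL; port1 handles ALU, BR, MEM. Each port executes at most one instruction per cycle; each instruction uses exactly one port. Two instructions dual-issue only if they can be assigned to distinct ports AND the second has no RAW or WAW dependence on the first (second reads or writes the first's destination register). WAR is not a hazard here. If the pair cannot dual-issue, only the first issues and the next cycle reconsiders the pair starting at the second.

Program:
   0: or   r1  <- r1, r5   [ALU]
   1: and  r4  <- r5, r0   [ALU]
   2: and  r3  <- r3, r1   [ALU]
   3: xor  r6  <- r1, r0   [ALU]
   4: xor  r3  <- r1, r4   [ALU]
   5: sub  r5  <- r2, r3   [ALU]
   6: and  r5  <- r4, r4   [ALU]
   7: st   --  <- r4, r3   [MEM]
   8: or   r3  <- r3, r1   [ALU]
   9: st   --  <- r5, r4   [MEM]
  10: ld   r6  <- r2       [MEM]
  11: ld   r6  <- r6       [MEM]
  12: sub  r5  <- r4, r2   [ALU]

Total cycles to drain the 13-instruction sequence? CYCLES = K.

c0: i0&i1 or.ALU+and.ALU  dual
c1: i2&i3 and.ALU+xor.ALU  dual
c2: i4 xor.ALU  RAW r3
c3: i5 sub.ALU  WAW r5
c4: i6&i7 and.ALU+st.MEM  dual
c5: i8&i9 or.ALU+st.MEM  dual
c6: i10 ld.MEM  no-port MEM/MEM
c7: i11&i12 ld.MEM+sub.ALU  dual

CYCLES = 8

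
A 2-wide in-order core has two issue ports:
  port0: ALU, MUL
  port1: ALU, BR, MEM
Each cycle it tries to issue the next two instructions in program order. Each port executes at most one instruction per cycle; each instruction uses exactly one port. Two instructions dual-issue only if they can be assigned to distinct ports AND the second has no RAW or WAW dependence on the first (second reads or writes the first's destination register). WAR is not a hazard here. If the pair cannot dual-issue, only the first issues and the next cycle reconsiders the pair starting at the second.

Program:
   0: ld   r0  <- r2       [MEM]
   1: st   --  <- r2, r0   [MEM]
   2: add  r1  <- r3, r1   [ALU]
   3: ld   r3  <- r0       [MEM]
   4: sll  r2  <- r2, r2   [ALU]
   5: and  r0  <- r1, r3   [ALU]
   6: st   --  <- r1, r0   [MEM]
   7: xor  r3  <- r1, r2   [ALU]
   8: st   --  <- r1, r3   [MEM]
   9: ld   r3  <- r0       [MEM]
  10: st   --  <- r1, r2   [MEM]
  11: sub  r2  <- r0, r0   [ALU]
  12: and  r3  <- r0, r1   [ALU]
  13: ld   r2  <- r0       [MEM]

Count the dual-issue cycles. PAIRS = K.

PAIRS = 5

c0: i0 ld  no-port MEM/MEM
c1: i1,i2 st+add  dual
c2: i3,i4 ld+sll  dual
c3: i5 and  RAW r0
c4: i6,i7 st+xor  dual
c5: i8 st  no-port MEM/MEM
c6: i9 ld  no-port MEM/MEM
c7: i10,i11 st+sub  dual
c8: i12,i13 and+ld  dual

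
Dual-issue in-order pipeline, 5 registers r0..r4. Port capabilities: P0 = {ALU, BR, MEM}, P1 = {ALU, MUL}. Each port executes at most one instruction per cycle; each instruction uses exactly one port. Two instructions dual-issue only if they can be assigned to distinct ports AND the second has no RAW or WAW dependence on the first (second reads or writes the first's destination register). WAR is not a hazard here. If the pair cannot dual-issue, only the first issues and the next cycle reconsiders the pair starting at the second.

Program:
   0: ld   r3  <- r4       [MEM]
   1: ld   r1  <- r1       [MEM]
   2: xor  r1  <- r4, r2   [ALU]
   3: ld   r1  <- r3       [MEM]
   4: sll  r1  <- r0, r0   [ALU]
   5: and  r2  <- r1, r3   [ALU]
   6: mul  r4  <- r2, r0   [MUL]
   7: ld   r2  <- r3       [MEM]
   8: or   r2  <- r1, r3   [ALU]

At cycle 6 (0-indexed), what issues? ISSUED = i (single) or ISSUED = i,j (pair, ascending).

ISSUED = 6,7

0. ld @i0  | no-port MEM/MEM
1. ld @i1  | WAW r1
2. xor @i2  | WAW r1
3. ld @i3  | WAW r1
4. sll @i4  | RAW r1
5. and @i5  | RAW r2
6. mul ld @i6+i7  | dual
7. or @i8  | tail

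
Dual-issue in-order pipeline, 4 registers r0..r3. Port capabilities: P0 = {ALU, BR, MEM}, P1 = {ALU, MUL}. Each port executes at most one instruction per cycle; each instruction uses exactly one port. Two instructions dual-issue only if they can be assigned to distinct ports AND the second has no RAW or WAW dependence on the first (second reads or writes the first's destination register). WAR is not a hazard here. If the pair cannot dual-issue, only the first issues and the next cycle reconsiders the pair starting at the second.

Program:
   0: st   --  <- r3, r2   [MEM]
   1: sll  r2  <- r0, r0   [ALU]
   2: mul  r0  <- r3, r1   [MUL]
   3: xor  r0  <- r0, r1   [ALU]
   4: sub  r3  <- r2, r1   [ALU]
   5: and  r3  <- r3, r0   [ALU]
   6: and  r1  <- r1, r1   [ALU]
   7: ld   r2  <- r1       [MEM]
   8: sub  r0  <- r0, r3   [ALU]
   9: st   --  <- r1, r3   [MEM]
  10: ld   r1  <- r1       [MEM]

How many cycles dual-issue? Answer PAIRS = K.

PAIRS = 4

[0] i0,i1  st.MEM/sll.ALU  -- dual
[1] i2  mul.MUL  -- RAW+WAW r0
[2] i3,i4  xor.ALU/sub.ALU  -- dual
[3] i5,i6  and.ALU/and.ALU  -- dual
[4] i7,i8  ld.MEM/sub.ALU  -- dual
[5] i9  st.MEM  -- no-port MEM/MEM
[6] i10  ld.MEM  -- tail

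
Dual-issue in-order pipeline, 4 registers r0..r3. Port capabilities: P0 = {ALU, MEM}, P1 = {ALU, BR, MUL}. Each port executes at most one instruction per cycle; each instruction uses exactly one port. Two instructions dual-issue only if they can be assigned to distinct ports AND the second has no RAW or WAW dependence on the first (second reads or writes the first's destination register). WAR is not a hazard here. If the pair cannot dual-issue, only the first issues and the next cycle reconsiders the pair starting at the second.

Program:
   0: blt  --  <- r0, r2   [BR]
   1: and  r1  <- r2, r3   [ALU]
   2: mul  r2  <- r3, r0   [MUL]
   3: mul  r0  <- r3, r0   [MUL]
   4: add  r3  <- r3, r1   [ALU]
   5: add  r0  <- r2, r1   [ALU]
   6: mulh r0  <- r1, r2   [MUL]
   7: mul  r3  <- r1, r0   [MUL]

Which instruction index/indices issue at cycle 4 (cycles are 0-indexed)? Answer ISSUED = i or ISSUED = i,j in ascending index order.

0. blt.BR+and.ALU @i0&i1  | 2-wide
1. mul.MUL @i2  | no-port MUL/MUL
2. mul.MUL+add.ALU @i3&i4  | 2-wide
3. add.ALU @i5  | WAW r0
4. mulh.MUL @i6  | no-port MUL/MUL
5. mul.MUL @i7  | tail

ISSUED = 6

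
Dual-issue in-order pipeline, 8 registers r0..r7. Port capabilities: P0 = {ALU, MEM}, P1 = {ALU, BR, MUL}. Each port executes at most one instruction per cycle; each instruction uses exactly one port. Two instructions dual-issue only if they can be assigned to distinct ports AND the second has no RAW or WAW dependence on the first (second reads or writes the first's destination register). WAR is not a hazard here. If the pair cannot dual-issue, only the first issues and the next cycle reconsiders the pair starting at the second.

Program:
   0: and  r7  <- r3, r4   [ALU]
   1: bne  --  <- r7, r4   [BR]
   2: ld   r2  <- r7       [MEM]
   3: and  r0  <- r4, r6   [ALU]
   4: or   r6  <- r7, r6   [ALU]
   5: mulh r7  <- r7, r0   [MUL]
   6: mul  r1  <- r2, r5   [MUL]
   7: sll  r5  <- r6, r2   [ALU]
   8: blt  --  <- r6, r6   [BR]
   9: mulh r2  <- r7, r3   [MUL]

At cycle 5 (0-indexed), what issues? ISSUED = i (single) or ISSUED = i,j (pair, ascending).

0. and @i0  | RAW r7
1. bne ld @i1&i2  | dual
2. and or @i3&i4  | dual
3. mulh @i5  | no-port MUL/MUL
4. mul sll @i6&i7  | dual
5. blt @i8  | no-port BR/MUL
6. mulh @i9  | tail

ISSUED = 8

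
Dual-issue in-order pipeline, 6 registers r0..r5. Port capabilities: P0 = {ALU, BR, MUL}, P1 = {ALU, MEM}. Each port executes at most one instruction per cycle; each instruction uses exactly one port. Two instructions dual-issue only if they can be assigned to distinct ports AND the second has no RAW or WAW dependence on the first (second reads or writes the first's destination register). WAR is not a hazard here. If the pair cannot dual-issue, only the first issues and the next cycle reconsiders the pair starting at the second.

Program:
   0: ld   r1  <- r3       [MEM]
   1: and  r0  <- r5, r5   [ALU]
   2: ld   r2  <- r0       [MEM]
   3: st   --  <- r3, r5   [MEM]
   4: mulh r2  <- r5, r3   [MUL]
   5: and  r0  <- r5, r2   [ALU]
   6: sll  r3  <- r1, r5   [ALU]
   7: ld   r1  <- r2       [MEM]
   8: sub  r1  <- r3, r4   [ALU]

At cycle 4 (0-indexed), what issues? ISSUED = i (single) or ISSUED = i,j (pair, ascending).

ISSUED = 7

c0: i0&i1 ld/and  dual
c1: i2 ld  no-port MEM/MEM
c2: i3&i4 st/mulh  dual
c3: i5&i6 and/sll  dual
c4: i7 ld  WAW r1
c5: i8 sub  tail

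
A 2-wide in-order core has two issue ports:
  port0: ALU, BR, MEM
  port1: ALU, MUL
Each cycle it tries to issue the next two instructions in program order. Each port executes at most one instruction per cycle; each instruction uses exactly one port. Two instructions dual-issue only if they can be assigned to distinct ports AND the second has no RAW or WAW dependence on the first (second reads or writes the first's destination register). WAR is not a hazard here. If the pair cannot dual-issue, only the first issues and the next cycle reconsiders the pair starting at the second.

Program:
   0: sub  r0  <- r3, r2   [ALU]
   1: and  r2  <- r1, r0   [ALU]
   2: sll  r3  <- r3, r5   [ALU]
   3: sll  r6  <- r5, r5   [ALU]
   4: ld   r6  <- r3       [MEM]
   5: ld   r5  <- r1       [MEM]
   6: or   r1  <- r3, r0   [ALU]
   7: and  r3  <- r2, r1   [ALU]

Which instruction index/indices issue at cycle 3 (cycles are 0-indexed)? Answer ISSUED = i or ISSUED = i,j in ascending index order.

c0: i0 sub.ALU  RAW r0
c1: i1&i2 and.ALU/sll.ALU  pair
c2: i3 sll.ALU  WAW r6
c3: i4 ld.MEM  no-port MEM/MEM
c4: i5&i6 ld.MEM/or.ALU  pair
c5: i7 and.ALU  tail

ISSUED = 4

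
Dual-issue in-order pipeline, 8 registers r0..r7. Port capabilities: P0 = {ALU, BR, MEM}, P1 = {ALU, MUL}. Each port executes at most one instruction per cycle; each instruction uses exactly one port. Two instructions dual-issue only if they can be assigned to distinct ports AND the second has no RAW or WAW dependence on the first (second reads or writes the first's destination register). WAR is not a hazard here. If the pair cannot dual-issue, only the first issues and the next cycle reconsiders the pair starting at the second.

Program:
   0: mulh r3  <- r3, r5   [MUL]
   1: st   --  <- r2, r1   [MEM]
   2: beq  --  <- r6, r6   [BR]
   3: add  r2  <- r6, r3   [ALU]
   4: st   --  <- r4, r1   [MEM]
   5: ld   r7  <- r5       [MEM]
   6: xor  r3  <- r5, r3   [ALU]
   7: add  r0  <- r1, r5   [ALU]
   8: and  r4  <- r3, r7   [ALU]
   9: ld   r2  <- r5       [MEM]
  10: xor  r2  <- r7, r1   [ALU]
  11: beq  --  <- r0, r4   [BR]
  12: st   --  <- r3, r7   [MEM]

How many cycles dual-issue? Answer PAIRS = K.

PAIRS = 5

0. mulh st @i0+i1  | dual
1. beq add @i2+i3  | dual
2. st @i4  | no-port MEM/MEM
3. ld xor @i5+i6  | dual
4. add and @i7+i8  | dual
5. ld @i9  | WAW r2
6. xor beq @i10+i11  | dual
7. st @i12  | tail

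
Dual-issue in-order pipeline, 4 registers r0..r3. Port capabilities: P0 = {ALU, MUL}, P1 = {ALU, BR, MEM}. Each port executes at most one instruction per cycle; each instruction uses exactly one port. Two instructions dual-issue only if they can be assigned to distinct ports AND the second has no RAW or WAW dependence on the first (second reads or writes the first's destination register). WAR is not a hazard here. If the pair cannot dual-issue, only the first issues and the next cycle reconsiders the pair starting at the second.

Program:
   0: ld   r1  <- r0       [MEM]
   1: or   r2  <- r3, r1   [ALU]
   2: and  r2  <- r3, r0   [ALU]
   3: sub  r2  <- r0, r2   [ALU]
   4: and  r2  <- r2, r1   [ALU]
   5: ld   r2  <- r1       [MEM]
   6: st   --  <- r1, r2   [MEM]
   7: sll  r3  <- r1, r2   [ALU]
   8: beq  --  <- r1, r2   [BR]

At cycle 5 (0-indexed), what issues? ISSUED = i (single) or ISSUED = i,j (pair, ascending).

ISSUED = 5

t=0 i0:ld ; RAW r1
t=1 i1:or ; WAW r2
t=2 i2:and ; RAW+WAW r2
t=3 i3:sub ; RAW+WAW r2
t=4 i4:and ; WAW r2
t=5 i5:ld ; no-port MEM/MEM
t=6 i6,i7:st;sll ; 2-wide
t=7 i8:beq ; tail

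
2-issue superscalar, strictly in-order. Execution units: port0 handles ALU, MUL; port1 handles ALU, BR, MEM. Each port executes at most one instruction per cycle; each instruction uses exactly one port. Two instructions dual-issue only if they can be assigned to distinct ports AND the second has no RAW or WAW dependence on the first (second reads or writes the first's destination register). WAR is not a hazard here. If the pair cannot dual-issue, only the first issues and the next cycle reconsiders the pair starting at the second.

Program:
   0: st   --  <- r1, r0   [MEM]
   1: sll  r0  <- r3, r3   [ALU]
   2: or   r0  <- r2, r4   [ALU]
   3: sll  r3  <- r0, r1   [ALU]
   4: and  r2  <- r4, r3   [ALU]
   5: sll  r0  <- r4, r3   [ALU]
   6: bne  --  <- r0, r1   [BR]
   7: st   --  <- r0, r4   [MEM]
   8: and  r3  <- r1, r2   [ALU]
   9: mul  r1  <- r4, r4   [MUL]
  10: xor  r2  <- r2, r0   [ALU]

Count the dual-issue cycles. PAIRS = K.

  cy0 -> i0/i1 (st+sll) 2-wide
  cy1 -> i2 (or) RAW r0
  cy2 -> i3 (sll) RAW r3
  cy3 -> i4/i5 (and+sll) 2-wide
  cy4 -> i6 (bne) no-port BR/MEM
  cy5 -> i7/i8 (st+and) 2-wide
  cy6 -> i9/i10 (mul+xor) 2-wide

PAIRS = 4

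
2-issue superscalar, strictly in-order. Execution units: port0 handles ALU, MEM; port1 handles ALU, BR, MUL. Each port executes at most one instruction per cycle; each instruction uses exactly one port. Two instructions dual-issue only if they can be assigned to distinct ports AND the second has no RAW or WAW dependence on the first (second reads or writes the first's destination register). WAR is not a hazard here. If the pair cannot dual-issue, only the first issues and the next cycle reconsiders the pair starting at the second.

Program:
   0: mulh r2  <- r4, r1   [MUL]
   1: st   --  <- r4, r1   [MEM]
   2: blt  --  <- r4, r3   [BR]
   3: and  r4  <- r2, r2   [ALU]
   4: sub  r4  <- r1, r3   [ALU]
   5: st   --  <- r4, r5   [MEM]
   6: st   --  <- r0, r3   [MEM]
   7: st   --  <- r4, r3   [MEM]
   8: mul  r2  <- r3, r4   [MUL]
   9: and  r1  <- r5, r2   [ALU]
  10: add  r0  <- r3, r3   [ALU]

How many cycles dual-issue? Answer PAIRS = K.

[0] i0+i1  mulh st  -- 2-wide
[1] i2+i3  blt and  -- 2-wide
[2] i4  sub  -- RAW r4
[3] i5  st  -- no-port MEM/MEM
[4] i6  st  -- no-port MEM/MEM
[5] i7+i8  st mul  -- 2-wide
[6] i9+i10  and add  -- 2-wide

PAIRS = 4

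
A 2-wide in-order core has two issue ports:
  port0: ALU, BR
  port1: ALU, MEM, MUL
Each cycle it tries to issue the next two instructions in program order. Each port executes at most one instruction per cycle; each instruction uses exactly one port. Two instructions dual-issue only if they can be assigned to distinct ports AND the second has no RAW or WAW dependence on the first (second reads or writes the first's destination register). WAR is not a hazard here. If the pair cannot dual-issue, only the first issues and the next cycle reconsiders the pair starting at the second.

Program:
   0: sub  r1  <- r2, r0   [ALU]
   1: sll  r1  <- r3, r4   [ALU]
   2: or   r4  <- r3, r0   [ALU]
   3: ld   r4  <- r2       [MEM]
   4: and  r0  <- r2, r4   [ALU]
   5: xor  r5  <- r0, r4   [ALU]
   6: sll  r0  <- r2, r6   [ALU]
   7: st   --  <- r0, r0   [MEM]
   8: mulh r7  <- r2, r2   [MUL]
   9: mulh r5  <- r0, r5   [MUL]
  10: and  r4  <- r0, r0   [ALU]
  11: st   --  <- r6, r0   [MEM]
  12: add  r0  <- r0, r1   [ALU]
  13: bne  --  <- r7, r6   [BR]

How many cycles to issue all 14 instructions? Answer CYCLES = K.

CYCLES = 10

  cy0 -> i0 (sub) WAW r1
  cy1 -> i1,i2 (sll+or) dual
  cy2 -> i3 (ld) RAW r4
  cy3 -> i4 (and) RAW r0
  cy4 -> i5,i6 (xor+sll) dual
  cy5 -> i7 (st) no-port MEM/MUL
  cy6 -> i8 (mulh) no-port MUL/MUL
  cy7 -> i9,i10 (mulh+and) dual
  cy8 -> i11,i12 (st+add) dual
  cy9 -> i13 (bne) tail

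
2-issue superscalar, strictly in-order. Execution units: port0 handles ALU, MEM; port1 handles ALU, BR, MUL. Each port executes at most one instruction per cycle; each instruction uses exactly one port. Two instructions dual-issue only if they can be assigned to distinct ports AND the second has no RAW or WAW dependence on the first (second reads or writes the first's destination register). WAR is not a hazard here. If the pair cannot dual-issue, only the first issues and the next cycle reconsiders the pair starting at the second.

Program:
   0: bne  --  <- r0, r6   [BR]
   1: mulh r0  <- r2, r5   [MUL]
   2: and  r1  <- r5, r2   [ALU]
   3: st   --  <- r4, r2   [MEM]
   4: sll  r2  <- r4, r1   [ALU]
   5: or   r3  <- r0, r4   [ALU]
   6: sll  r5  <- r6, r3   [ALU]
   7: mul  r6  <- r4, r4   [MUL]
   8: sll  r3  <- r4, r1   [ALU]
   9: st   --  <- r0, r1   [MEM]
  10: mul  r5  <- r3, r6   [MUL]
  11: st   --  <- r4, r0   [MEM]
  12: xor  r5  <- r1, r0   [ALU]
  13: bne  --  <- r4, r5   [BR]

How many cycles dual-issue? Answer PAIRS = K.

[0] i0  bne  -- no-port BR/MUL
[1] i1&i2  mulh and  -- dual
[2] i3&i4  st sll  -- dual
[3] i5  or  -- RAW r3
[4] i6&i7  sll mul  -- dual
[5] i8&i9  sll st  -- dual
[6] i10&i11  mul st  -- dual
[7] i12  xor  -- RAW r5
[8] i13  bne  -- tail

PAIRS = 5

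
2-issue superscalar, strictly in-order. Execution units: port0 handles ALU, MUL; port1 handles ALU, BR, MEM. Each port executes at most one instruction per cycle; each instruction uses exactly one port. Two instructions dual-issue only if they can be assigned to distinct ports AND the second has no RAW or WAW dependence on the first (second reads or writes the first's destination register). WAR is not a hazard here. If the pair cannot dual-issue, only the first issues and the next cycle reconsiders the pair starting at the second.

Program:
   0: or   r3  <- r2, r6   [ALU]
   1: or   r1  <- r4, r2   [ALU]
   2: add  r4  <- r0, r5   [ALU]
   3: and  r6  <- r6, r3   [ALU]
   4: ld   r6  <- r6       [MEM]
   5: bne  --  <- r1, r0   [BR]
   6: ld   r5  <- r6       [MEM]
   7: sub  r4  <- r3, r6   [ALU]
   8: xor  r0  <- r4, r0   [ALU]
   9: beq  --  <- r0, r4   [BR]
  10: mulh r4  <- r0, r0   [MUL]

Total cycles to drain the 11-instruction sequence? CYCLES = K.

t=0 i0,i1:or;or ; 2-wide
t=1 i2,i3:add;and ; 2-wide
t=2 i4:ld ; no-port MEM/BR
t=3 i5:bne ; no-port BR/MEM
t=4 i6,i7:ld;sub ; 2-wide
t=5 i8:xor ; RAW r0
t=6 i9,i10:beq;mulh ; 2-wide

CYCLES = 7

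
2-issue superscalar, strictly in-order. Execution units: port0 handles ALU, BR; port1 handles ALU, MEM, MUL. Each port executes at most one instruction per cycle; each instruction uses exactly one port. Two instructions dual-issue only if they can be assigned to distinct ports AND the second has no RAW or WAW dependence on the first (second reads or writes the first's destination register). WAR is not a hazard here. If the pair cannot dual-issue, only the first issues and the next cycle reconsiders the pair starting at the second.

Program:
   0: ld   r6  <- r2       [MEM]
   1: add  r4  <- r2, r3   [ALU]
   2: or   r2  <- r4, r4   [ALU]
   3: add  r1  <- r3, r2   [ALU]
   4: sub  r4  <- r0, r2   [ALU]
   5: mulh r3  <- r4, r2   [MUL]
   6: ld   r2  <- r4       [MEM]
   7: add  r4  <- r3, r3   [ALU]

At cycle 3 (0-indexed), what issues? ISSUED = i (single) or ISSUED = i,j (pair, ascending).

[0] i0&i1  ld.MEM/add.ALU  -- pair
[1] i2  or.ALU  -- RAW r2
[2] i3&i4  add.ALU/sub.ALU  -- pair
[3] i5  mulh.MUL  -- no-port MUL/MEM
[4] i6&i7  ld.MEM/add.ALU  -- pair

ISSUED = 5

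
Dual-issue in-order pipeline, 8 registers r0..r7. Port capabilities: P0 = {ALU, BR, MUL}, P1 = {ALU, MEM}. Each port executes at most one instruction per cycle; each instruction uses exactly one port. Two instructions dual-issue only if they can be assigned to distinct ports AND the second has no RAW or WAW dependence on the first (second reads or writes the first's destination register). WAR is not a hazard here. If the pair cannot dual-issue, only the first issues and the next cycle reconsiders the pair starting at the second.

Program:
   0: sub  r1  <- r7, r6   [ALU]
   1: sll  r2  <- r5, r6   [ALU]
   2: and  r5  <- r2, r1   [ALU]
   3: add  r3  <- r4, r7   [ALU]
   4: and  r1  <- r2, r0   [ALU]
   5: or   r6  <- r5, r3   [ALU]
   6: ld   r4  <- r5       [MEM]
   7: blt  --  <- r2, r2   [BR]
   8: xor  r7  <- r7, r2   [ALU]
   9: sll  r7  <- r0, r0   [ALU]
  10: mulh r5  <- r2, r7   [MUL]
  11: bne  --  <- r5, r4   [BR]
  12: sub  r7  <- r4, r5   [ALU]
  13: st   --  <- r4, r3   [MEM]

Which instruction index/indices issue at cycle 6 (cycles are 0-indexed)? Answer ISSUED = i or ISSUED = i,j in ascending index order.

ISSUED = 10

0. sub sll @i0/i1  | dual
1. and add @i2/i3  | dual
2. and or @i4/i5  | dual
3. ld blt @i6/i7  | dual
4. xor @i8  | WAW r7
5. sll @i9  | RAW r7
6. mulh @i10  | no-port MUL/BR
7. bne sub @i11/i12  | dual
8. st @i13  | tail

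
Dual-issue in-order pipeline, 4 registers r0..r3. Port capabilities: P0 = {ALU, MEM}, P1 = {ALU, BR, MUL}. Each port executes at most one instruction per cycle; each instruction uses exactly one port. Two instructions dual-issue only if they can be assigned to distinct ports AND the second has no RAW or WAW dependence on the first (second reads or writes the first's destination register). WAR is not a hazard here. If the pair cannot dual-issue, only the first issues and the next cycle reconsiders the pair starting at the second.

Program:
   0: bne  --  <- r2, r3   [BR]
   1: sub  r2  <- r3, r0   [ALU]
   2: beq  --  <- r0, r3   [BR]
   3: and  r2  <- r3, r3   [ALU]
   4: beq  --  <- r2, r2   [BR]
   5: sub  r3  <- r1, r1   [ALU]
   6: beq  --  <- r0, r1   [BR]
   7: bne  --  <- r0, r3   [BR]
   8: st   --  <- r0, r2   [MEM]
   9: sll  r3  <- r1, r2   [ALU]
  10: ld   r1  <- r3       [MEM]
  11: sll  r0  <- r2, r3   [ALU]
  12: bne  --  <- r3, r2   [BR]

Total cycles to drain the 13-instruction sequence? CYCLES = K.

CYCLES = 8

0. bne/sub @i0,i1  | pair
1. beq/and @i2,i3  | pair
2. beq/sub @i4,i5  | pair
3. beq @i6  | no-port BR/BR
4. bne/st @i7,i8  | pair
5. sll @i9  | RAW r3
6. ld/sll @i10,i11  | pair
7. bne @i12  | tail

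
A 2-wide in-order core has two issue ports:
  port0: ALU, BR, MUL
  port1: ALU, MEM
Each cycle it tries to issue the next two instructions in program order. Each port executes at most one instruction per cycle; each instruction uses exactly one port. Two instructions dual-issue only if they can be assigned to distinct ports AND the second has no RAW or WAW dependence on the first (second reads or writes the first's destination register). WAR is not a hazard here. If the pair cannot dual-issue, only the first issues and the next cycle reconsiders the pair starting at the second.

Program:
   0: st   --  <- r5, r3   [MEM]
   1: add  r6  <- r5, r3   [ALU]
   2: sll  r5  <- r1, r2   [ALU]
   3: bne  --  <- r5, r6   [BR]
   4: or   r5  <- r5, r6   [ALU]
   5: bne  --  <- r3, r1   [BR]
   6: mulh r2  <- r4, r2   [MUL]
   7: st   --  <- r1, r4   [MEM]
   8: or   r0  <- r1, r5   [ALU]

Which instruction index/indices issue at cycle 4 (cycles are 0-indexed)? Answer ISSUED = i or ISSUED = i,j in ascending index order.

c0: i0,i1 st+add  pair
c1: i2 sll  RAW r5
c2: i3,i4 bne+or  pair
c3: i5 bne  no-port BR/MUL
c4: i6,i7 mulh+st  pair
c5: i8 or  tail

ISSUED = 6,7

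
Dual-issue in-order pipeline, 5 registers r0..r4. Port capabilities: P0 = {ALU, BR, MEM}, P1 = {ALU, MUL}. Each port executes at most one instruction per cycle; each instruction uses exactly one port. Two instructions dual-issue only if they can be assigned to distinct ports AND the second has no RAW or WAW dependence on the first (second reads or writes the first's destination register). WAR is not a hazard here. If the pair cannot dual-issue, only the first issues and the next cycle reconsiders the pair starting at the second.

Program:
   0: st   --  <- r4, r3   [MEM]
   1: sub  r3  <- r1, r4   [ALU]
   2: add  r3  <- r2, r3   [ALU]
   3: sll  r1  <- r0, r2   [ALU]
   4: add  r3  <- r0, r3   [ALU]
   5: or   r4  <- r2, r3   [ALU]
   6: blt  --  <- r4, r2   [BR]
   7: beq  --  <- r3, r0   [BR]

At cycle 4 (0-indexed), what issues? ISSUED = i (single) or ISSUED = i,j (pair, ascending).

ISSUED = 6

  cy0 -> i0/i1 (st/sub) pair
  cy1 -> i2/i3 (add/sll) pair
  cy2 -> i4 (add) RAW r3
  cy3 -> i5 (or) RAW r4
  cy4 -> i6 (blt) no-port BR/BR
  cy5 -> i7 (beq) tail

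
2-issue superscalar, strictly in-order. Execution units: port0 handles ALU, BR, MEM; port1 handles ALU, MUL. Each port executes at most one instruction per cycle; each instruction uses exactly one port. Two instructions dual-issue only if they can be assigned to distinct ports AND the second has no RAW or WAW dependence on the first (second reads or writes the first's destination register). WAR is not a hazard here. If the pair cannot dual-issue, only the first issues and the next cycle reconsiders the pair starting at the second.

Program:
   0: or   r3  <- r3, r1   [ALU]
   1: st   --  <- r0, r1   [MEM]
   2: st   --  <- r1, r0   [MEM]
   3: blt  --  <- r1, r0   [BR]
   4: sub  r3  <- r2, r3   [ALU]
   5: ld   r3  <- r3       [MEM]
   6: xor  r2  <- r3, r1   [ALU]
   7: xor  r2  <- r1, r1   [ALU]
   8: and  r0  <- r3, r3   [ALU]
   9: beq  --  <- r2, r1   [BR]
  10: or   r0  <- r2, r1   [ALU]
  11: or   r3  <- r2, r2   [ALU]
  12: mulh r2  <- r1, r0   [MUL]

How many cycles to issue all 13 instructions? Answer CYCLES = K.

CYCLES = 8

c0: i0/i1 or.ALU;st.MEM  pair
c1: i2 st.MEM  no-port MEM/BR
c2: i3/i4 blt.BR;sub.ALU  pair
c3: i5 ld.MEM  RAW r3
c4: i6 xor.ALU  WAW r2
c5: i7/i8 xor.ALU;and.ALU  pair
c6: i9/i10 beq.BR;or.ALU  pair
c7: i11/i12 or.ALU;mulh.MUL  pair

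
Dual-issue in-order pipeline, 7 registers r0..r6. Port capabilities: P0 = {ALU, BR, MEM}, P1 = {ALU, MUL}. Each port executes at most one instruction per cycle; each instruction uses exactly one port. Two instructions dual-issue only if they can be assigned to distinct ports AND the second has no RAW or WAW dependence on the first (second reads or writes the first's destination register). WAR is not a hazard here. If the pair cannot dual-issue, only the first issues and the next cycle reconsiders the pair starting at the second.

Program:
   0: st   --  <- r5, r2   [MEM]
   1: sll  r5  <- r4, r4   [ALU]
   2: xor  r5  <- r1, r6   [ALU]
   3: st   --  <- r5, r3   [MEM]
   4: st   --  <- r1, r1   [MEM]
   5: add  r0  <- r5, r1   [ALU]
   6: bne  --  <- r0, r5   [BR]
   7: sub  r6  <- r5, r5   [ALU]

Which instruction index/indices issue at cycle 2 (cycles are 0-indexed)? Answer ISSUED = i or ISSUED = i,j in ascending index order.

ISSUED = 3

[0] i0&i1  st sll  -- dual
[1] i2  xor  -- RAW r5
[2] i3  st  -- no-port MEM/MEM
[3] i4&i5  st add  -- dual
[4] i6&i7  bne sub  -- dual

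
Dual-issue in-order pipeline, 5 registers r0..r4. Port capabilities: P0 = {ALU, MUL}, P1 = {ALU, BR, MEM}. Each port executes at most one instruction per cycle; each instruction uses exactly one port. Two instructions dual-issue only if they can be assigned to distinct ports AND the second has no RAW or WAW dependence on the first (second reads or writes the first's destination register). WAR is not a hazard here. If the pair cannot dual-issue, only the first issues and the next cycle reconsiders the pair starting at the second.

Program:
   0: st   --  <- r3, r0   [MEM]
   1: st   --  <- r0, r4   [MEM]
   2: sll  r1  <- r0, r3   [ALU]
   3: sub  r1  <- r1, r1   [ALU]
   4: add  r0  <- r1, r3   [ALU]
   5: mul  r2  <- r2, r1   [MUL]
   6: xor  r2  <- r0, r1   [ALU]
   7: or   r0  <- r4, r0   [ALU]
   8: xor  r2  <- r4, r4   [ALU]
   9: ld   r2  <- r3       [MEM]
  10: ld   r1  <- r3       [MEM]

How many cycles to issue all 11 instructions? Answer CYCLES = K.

CYCLES = 8

0. st @i0  | no-port MEM/MEM
1. st sll @i1,i2  | 2-wide
2. sub @i3  | RAW r1
3. add mul @i4,i5  | 2-wide
4. xor or @i6,i7  | 2-wide
5. xor @i8  | WAW r2
6. ld @i9  | no-port MEM/MEM
7. ld @i10  | tail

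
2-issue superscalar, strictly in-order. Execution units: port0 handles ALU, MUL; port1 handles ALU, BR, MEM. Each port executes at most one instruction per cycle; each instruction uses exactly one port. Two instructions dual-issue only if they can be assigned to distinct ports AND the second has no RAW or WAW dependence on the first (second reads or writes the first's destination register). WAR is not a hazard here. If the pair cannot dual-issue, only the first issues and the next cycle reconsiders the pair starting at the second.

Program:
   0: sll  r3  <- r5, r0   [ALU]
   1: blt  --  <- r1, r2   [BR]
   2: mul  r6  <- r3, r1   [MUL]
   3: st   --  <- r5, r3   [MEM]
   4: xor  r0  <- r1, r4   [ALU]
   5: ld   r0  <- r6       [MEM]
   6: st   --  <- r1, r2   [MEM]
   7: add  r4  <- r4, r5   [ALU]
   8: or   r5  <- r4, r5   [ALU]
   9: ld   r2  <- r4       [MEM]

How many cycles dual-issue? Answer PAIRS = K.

#0 head=0: sll;blt i0+i1 2-wide
#1 head=2: mul;st i2+i3 2-wide
#2 head=4: xor i4 WAW r0
#3 head=5: ld i5 no-port MEM/MEM
#4 head=6: st;add i6+i7 2-wide
#5 head=8: or;ld i8+i9 2-wide

PAIRS = 4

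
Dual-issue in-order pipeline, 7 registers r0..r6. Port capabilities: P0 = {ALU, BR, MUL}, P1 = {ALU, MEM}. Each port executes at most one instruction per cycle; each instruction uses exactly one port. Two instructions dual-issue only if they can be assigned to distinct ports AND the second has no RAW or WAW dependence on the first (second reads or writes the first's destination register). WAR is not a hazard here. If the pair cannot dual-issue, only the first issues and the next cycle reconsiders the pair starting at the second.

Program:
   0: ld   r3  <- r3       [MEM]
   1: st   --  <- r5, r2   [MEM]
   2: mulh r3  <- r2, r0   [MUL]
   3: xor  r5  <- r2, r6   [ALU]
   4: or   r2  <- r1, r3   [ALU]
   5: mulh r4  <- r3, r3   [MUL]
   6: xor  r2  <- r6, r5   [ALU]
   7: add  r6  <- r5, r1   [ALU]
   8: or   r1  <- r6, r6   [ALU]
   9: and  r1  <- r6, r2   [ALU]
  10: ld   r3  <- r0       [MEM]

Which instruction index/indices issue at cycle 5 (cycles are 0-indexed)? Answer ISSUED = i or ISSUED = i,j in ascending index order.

0. ld.MEM @i0  | no-port MEM/MEM
1. st.MEM/mulh.MUL @i1,i2  | pair
2. xor.ALU/or.ALU @i3,i4  | pair
3. mulh.MUL/xor.ALU @i5,i6  | pair
4. add.ALU @i7  | RAW r6
5. or.ALU @i8  | WAW r1
6. and.ALU/ld.MEM @i9,i10  | pair

ISSUED = 8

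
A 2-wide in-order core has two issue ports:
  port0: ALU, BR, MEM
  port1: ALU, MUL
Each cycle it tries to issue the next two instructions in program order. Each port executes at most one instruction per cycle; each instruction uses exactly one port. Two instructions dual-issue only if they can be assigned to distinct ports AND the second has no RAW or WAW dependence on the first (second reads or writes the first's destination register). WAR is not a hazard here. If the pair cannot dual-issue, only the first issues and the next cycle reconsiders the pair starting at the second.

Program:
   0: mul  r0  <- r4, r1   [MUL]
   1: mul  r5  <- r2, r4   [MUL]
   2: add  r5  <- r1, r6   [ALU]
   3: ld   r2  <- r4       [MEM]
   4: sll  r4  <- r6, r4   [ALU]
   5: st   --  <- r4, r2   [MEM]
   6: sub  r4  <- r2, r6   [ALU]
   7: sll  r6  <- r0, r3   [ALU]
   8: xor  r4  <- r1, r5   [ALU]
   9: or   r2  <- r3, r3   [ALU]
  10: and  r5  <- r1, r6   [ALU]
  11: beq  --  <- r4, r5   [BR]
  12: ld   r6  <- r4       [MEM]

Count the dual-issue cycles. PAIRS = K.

0. mul.MUL @i0  | no-port MUL/MUL
1. mul.MUL @i1  | WAW r5
2. add.ALU ld.MEM @i2/i3  | 2-wide
3. sll.ALU @i4  | RAW r4
4. st.MEM sub.ALU @i5/i6  | 2-wide
5. sll.ALU xor.ALU @i7/i8  | 2-wide
6. or.ALU and.ALU @i9/i10  | 2-wide
7. beq.BR @i11  | no-port BR/MEM
8. ld.MEM @i12  | tail

PAIRS = 4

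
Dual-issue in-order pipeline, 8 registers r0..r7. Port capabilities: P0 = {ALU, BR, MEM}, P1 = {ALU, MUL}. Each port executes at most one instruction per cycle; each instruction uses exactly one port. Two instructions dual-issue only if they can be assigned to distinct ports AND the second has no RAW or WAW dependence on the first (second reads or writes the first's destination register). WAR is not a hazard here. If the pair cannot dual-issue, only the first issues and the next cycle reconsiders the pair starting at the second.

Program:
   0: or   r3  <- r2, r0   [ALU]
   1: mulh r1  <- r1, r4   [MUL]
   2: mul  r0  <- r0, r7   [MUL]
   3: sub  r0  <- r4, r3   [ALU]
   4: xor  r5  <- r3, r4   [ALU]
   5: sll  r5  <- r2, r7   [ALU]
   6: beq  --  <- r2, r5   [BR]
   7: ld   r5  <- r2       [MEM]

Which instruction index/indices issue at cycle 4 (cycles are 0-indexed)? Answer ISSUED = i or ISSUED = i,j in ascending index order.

ISSUED = 6

t=0 i0,i1:or.ALU/mulh.MUL ; 2-wide
t=1 i2:mul.MUL ; WAW r0
t=2 i3,i4:sub.ALU/xor.ALU ; 2-wide
t=3 i5:sll.ALU ; RAW r5
t=4 i6:beq.BR ; no-port BR/MEM
t=5 i7:ld.MEM ; tail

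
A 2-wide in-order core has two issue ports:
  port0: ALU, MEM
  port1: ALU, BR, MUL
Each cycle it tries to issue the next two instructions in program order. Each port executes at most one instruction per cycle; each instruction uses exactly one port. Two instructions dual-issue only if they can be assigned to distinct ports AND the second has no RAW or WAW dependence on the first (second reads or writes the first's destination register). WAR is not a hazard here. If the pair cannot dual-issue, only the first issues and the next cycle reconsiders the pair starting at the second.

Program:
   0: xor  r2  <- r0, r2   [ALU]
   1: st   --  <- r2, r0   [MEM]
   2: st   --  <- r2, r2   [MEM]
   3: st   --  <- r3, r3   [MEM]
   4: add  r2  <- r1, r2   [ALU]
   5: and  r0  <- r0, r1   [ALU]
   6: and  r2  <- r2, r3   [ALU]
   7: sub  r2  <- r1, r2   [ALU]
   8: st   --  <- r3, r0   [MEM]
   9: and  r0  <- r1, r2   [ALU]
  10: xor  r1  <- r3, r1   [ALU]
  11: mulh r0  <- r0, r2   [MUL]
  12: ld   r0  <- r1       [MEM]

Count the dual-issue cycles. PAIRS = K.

0. xor @i0  | RAW r2
1. st @i1  | no-port MEM/MEM
2. st @i2  | no-port MEM/MEM
3. st;add @i3,i4  | dual
4. and;and @i5,i6  | dual
5. sub;st @i7,i8  | dual
6. and;xor @i9,i10  | dual
7. mulh @i11  | WAW r0
8. ld @i12  | tail

PAIRS = 4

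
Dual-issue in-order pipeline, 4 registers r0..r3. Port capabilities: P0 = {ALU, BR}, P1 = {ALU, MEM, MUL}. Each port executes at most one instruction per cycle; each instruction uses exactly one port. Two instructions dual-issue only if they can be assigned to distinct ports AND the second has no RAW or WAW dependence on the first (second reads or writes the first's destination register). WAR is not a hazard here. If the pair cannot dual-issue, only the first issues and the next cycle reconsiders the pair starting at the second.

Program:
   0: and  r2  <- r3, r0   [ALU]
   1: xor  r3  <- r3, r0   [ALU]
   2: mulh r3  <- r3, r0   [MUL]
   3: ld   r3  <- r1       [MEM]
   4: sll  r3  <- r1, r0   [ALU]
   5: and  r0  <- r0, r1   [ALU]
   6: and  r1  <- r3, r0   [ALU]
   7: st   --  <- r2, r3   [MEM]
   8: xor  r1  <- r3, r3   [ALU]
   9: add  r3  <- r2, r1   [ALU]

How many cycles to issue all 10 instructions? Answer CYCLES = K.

0. and/xor @i0&i1  | 2-wide
1. mulh @i2  | no-port MUL/MEM
2. ld @i3  | WAW r3
3. sll/and @i4&i5  | 2-wide
4. and/st @i6&i7  | 2-wide
5. xor @i8  | RAW r1
6. add @i9  | tail

CYCLES = 7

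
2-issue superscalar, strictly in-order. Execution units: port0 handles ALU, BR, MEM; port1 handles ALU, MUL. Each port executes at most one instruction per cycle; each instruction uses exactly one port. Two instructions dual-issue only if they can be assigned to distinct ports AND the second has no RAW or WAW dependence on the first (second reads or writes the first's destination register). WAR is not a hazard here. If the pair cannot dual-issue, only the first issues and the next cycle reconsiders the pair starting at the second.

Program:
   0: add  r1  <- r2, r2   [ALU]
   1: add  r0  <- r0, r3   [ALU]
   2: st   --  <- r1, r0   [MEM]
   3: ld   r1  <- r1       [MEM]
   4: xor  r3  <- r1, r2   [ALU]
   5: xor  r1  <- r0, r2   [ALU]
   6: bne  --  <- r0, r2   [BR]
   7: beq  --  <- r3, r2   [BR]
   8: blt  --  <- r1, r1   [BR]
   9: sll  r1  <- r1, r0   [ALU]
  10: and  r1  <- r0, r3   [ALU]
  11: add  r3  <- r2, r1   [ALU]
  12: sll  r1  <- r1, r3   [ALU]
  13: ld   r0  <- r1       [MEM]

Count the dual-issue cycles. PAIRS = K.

t=0 i0&i1:add+add ; 2-wide
t=1 i2:st ; no-port MEM/MEM
t=2 i3:ld ; RAW r1
t=3 i4&i5:xor+xor ; 2-wide
t=4 i6:bne ; no-port BR/BR
t=5 i7:beq ; no-port BR/BR
t=6 i8&i9:blt+sll ; 2-wide
t=7 i10:and ; RAW r1
t=8 i11:add ; RAW r3
t=9 i12:sll ; RAW r1
t=10 i13:ld ; tail

PAIRS = 3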